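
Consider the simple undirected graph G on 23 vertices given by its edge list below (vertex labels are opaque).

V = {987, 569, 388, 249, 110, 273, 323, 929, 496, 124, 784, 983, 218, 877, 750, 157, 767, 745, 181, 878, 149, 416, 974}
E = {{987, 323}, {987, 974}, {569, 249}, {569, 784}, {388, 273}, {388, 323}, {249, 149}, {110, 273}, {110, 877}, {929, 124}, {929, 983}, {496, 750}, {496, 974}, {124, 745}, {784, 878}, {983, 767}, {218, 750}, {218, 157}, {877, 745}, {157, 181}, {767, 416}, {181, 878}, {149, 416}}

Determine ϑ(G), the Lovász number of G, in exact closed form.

23*cos(pi/23)/(cos(pi/23) + 1)

deg(929) = 2; N(929) = {124, 983}.
Vertex 974 has 2 neighbors: 987, 496.
Vertex 323 has 2 neighbors: 987, 388.
N(750) = {496, 218}, |N(750)| = 2.
Regular of degree 2 on 23 vertices: this is C_{23}, the 23-cycle.
The 12 distinct eigenvalues: [2.0, 1.92583, 1.70884, 1.36511, 0.92013, 0.40691, -0.13648, -0.66976, -1.15336, -1.55142, -1.83442, -1.98137].
ϑ = −N·λ_min/(λ_max−λ_min) = −23·(-2*cos(pi/23))/(2−(-2*cos(pi/23))) = 23*cos(pi/23)/(cos(pi/23) + 1).
ϑ(G) ≈ 11.44619.
Lovász sandwich 11 ≤ 23*cos(pi/23)/(cos(pi/23) + 1) ≤ 12: both strict.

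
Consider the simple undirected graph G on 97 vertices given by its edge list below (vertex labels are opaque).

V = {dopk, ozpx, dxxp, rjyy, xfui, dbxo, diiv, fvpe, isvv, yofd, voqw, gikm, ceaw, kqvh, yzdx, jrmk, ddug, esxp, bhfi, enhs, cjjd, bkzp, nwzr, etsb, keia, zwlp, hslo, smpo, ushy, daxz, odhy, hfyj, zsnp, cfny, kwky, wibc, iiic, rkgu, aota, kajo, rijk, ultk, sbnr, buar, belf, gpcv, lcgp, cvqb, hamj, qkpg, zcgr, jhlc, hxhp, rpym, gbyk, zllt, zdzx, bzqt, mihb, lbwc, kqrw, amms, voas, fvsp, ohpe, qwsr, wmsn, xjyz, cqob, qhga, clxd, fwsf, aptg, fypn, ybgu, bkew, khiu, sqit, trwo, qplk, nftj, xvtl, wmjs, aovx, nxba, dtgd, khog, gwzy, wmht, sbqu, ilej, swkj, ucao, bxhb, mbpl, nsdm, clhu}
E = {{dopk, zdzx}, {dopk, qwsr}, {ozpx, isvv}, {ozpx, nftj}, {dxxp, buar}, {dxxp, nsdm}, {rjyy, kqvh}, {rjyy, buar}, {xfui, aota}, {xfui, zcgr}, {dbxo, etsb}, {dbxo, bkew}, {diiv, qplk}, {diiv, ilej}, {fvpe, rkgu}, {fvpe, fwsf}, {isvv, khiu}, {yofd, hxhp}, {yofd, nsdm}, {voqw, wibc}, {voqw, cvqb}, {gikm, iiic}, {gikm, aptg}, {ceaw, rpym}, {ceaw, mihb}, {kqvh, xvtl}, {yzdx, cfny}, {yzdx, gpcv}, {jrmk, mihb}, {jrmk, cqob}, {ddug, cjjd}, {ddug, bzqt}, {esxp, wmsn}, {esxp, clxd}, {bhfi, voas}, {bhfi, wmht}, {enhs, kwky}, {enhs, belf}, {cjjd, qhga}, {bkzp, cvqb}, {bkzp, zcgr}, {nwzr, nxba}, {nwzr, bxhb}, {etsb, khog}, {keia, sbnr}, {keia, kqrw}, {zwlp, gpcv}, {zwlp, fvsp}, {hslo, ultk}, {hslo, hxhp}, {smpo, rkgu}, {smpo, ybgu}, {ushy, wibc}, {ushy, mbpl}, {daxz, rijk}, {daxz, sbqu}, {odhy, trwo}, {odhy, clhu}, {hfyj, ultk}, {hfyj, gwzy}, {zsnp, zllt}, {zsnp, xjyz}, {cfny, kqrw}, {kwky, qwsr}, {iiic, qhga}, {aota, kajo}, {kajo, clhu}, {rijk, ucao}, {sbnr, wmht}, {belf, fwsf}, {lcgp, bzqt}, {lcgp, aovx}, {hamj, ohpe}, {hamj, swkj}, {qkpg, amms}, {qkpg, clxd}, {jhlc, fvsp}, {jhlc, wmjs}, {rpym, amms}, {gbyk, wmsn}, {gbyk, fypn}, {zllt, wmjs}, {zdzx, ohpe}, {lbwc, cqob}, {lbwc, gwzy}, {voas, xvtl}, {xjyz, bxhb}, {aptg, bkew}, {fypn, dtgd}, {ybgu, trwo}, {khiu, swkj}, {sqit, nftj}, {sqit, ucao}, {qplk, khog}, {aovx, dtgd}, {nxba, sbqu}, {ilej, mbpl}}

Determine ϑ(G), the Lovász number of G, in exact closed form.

97*cos(pi/97)/(cos(pi/97) + 1)

deg(xvtl) = 2; N(xvtl) = {kqvh, voas}.
Vertex belf has 2 neighbors: enhs, fwsf.
deg(smpo) = 2; N(smpo) = {rkgu, ybgu}.
deg(kqvh) = 2; N(kqvh) = {rjyy, xvtl}.
Regular of degree 2 on 97 vertices: the odd cycle C_{97}.
Distinct eigenvalues (to 5 d.p.): [2.0, 1.99581, 1.98324, 1.96236, 1.93324, 1.89602, 1.85084, 1.7979, 1.73742, 1.66966, 1.59489, 1.51343, 1.42562, 1.33183, 1.23246, 1.12791, 1.01864, 0.90509, 0.78775, 0.6671, 0.54366, 0.41794, 0.29046, 0.16176, 0.03239, -0.09712, -0.22623, -0.35438, -0.48105, -0.6057, -0.72781, -0.84687, -0.96237, -1.07384, -1.1808, -1.28282, -1.37945, -1.47029, -1.55497, -1.63313, -1.70443, -1.76859, -1.82533, -1.87441, -1.91563, -1.94882, -1.97383, -1.99057, -1.99895].
−97·(-2*cos(pi/97)) / ((2)−(-2*cos(pi/97))) = 97*cos(pi/97)/(cos(pi/97) + 1) = ϑ(G).
ϑ(G) ≈ 48.48728.
Sandwich: α(G)=48 ≤ ϑ(G)=97*cos(pi/97)/(cos(pi/97) + 1) ≤ χ(Ḡ)=49 (both strict).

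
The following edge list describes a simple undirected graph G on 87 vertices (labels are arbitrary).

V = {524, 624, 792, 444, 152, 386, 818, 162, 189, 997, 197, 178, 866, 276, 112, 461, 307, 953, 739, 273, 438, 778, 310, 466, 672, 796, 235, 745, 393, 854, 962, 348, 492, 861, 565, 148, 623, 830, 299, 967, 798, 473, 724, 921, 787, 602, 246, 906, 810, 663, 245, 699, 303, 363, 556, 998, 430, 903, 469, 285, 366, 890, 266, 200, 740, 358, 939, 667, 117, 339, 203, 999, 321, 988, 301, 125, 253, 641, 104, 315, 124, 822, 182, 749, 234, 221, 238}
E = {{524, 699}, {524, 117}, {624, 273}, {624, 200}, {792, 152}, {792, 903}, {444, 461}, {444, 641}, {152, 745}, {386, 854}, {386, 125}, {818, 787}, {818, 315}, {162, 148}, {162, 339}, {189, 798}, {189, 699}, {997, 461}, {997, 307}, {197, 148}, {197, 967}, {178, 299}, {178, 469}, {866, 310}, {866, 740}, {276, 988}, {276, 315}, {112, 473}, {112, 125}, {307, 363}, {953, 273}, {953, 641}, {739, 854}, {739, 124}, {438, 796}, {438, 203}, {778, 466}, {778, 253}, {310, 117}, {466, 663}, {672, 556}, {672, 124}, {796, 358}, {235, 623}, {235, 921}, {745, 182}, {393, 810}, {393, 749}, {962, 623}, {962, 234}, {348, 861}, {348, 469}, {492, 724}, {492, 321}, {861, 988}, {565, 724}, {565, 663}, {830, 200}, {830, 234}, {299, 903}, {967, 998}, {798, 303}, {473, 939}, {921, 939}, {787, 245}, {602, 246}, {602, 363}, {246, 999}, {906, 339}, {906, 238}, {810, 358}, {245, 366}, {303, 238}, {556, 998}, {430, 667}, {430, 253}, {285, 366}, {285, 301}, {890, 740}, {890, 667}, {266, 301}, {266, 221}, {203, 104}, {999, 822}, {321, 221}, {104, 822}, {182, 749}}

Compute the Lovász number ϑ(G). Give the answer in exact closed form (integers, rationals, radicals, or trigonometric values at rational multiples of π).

deg(285) = 2; N(285) = {366, 301}.
Vertex 739 has 2 neighbors: 854, 124.
Vertex 903 has 2 neighbors: 792, 299.
N(962) = {623, 234}, |N(962)| = 2.
G on 87 vertices is 2-regular; this is C_{87}, the 87-cycle.
A has 44 distinct eigenvalues ≈ [2.0, 1.99479, 1.97917, 1.95324, 1.91713, 1.87102, 1.81515, 1.74982, 1.67537, 1.59219, 1.5007, 1.40139, 1.29477, 1.18141, 1.06188, 0.93682, 0.80687, 0.67272, 0.53506, 0.39461, 0.2521, 0.10828, -0.03611, -0.18031, -0.32356, -0.46513, -0.60428, -0.74028, -0.87241, -1.0, -1.12237, -1.2389, -1.34896, -1.45199, -1.54745, -1.63484, -1.71371, -1.78365, -1.84429, -1.89531, -1.93645, -1.96749, -1.98828, -1.9987].
Lovász (edge-transitive): ϑ = −87·(-2*cos(pi/87))/((2)−(-2*cos(pi/87))) = 87*cos(pi/87)/(cos(pi/87) + 1).
Numerically 43.4858.
α=43, χ(Ḡ)=44; ϑ=87*cos(pi/87)/(cos(pi/87) + 1) lies between (both strict).

87*cos(pi/87)/(cos(pi/87) + 1)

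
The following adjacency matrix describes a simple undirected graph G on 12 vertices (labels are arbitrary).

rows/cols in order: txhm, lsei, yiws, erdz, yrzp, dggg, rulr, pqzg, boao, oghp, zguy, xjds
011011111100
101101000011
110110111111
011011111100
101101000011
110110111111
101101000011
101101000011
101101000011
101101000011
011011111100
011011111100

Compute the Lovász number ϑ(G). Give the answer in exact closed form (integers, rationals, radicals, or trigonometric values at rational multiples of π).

Vertex rulr has 6 neighbors: txhm, yiws, erdz, dggg, zguy, xjds.
deg(dggg) = 10; N(dggg) = {txhm, lsei, erdz, yrzp, rulr, pqzg, boao, oghp, zguy, xjds}.
Vertex txhm has 8 neighbors: lsei, yiws, yrzp, dggg, rulr, pqzg, boao, oghp.
N(yrzp) = {txhm, yiws, erdz, dggg, zguy, xjds}, |N(yrzp)| = 6.
Complete multipartite on [6, 4, 2]: sandwich collapses at ϑ=6.
ϑ(G) ≈ 6.0000.
Check 6 ≤ 6 ≤ 6: collapsed.

6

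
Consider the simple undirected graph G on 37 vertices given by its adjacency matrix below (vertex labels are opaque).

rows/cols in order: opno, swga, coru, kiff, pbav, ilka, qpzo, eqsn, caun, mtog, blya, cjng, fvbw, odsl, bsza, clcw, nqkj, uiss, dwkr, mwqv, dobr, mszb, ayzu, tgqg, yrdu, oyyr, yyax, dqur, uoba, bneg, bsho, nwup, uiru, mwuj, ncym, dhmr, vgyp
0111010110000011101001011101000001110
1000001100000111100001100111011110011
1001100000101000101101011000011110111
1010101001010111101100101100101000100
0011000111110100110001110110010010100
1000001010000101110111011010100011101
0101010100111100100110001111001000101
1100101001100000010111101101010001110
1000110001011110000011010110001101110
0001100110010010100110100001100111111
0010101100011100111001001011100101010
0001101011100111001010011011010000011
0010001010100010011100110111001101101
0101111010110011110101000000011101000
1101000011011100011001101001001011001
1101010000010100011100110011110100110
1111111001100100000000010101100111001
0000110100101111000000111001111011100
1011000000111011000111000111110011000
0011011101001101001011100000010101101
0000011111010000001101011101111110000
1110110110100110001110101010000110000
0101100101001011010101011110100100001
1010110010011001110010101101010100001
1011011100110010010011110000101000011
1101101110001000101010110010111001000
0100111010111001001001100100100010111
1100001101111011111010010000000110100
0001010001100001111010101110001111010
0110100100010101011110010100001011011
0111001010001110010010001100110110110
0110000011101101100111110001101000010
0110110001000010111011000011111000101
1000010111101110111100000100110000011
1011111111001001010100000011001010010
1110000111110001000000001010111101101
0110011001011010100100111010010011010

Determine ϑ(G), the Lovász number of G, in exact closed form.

sqrt(37)

Vertex tgqg has 18 neighbors: opno, coru, pbav, ilka, caun, cjng, fvbw, clcw, nqkj, uiss, dobr, ayzu, yrdu, oyyr, dqur, bneg, nwup, vgyp.
Vertex yyax has 18 neighbors: swga, pbav, ilka, qpzo, caun, blya, cjng, fvbw, clcw, dwkr, mszb, ayzu, oyyr, uoba, uiru, ncym, dhmr, vgyp.
Vertex kiff has 18 neighbors: opno, coru, pbav, qpzo, mtog, cjng, odsl, bsza, clcw, nqkj, dwkr, mwqv, ayzu, yrdu, oyyr, uoba, bsho, ncym.
N(dwkr) = {opno, coru, kiff, blya, cjng, fvbw, bsza, clcw, mwqv, dobr, mszb, oyyr, yyax, dqur, uoba, bneg, uiru, mwuj}, |N(dwkr)| = 18.
37-vertex 18-regular graph: Paley(37): SR with (k,λ,μ)=(18,8,9).
A has 3 distinct eigenvalues ≈ [18.0, 2.541381, -3.541381].
λ_max=18, λ_min=-sqrt(37)/2 - 1/2; ϑ = −37·λ_min/(λ_max−λ_min) = sqrt(37).
= 6.082763… (decimal).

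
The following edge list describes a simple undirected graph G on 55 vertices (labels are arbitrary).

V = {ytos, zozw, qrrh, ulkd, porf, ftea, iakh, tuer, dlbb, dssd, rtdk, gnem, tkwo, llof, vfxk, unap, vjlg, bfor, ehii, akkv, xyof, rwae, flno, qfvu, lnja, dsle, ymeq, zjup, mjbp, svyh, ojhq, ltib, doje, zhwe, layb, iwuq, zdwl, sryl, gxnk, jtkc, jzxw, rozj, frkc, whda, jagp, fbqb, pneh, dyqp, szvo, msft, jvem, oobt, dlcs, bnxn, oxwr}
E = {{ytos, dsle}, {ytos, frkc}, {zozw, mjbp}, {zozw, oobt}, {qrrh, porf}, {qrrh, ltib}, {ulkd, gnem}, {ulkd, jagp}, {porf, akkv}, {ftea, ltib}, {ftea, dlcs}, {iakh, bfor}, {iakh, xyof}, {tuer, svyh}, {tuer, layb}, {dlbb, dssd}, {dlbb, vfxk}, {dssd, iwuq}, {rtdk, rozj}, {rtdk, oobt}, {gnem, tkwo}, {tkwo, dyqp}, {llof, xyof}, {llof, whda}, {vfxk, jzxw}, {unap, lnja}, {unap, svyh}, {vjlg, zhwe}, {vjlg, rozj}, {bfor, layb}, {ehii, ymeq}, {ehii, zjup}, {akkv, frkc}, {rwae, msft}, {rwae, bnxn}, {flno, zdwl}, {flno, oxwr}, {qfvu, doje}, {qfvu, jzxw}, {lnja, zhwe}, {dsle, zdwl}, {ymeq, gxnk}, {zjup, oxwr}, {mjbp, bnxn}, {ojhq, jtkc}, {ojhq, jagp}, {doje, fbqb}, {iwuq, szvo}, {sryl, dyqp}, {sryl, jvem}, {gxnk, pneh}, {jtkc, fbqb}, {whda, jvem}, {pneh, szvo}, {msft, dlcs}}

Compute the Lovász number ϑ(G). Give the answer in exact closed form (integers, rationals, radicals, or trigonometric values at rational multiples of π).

55*cos(pi/55)/(cos(pi/55) + 1)

deg(tuer) = 2; N(tuer) = {svyh, layb}.
deg(ojhq) = 2; N(ojhq) = {jtkc, jagp}.
deg(sryl) = 2; N(sryl) = {dyqp, jvem}.
N(ymeq) = {ehii, gxnk}, |N(ymeq)| = 2.
55-vertex 2-regular graph: a single 55-cycle (edge-transitive).
Distinct eigenvalues (to 3 d.p.): [2.0, 1.987, 1.948, 1.884, 1.795, 1.683, 1.548, 1.394, 1.221, 1.033, 0.831, 0.618, 0.397, 0.171, -0.057, -0.285, -0.508, -0.726, -0.933, -1.129, -1.31, -1.473, -1.618, -1.741, -1.842, -1.919, -1.971, -1.997].
With N=55: ϑ(G) = 55·(-(-1)*2*cos(pi/55))/(2−(-2*cos(pi/55))) = 55*cos(pi/55)/(cos(pi/55) + 1).
ϑ(G) ≈ 27.477557.
Lovász sandwich 27 ≤ 55*cos(pi/55)/(cos(pi/55) + 1) ≤ 28: both strict.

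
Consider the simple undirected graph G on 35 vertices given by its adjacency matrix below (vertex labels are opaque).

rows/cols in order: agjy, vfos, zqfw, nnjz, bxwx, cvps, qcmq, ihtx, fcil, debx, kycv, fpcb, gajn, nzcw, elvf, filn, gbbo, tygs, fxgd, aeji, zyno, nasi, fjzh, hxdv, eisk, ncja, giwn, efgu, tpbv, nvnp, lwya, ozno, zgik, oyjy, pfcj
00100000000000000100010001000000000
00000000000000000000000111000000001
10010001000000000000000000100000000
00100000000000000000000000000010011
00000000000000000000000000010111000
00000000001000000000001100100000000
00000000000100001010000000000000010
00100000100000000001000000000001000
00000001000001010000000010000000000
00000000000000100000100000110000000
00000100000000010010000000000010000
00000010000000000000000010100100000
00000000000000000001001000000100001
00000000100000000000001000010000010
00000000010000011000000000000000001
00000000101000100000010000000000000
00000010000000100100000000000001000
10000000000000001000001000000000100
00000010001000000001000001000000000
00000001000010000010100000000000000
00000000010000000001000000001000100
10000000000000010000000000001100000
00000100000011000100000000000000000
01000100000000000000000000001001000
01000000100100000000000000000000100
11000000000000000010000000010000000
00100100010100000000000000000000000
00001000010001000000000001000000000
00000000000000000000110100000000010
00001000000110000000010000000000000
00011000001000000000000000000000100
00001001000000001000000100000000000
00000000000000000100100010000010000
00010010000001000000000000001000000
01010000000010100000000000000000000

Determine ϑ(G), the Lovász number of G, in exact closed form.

15

N(nvnp) = {bxwx, fpcb, gajn, nasi}, |N(nvnp)| = 4.
Vertex gajn has 4 neighbors: aeji, fjzh, nvnp, pfcj.
deg(nnjz) = 4; N(nnjz) = {zqfw, lwya, oyjy, pfcj}.
Vertex fpcb has 4 neighbors: qcmq, eisk, giwn, nvnp.
G on 35 vertices is 4-regular; this is K(7,3), the Kneser graph.
spec(A) ≈ [4.0, 2.0, -1.0, -3.0] (distinct, 3 d.p.).
−35·(-3) / ((4)−(-3)) = 15 = ϑ(G).
ϑ(G) ≈ 15.00000000.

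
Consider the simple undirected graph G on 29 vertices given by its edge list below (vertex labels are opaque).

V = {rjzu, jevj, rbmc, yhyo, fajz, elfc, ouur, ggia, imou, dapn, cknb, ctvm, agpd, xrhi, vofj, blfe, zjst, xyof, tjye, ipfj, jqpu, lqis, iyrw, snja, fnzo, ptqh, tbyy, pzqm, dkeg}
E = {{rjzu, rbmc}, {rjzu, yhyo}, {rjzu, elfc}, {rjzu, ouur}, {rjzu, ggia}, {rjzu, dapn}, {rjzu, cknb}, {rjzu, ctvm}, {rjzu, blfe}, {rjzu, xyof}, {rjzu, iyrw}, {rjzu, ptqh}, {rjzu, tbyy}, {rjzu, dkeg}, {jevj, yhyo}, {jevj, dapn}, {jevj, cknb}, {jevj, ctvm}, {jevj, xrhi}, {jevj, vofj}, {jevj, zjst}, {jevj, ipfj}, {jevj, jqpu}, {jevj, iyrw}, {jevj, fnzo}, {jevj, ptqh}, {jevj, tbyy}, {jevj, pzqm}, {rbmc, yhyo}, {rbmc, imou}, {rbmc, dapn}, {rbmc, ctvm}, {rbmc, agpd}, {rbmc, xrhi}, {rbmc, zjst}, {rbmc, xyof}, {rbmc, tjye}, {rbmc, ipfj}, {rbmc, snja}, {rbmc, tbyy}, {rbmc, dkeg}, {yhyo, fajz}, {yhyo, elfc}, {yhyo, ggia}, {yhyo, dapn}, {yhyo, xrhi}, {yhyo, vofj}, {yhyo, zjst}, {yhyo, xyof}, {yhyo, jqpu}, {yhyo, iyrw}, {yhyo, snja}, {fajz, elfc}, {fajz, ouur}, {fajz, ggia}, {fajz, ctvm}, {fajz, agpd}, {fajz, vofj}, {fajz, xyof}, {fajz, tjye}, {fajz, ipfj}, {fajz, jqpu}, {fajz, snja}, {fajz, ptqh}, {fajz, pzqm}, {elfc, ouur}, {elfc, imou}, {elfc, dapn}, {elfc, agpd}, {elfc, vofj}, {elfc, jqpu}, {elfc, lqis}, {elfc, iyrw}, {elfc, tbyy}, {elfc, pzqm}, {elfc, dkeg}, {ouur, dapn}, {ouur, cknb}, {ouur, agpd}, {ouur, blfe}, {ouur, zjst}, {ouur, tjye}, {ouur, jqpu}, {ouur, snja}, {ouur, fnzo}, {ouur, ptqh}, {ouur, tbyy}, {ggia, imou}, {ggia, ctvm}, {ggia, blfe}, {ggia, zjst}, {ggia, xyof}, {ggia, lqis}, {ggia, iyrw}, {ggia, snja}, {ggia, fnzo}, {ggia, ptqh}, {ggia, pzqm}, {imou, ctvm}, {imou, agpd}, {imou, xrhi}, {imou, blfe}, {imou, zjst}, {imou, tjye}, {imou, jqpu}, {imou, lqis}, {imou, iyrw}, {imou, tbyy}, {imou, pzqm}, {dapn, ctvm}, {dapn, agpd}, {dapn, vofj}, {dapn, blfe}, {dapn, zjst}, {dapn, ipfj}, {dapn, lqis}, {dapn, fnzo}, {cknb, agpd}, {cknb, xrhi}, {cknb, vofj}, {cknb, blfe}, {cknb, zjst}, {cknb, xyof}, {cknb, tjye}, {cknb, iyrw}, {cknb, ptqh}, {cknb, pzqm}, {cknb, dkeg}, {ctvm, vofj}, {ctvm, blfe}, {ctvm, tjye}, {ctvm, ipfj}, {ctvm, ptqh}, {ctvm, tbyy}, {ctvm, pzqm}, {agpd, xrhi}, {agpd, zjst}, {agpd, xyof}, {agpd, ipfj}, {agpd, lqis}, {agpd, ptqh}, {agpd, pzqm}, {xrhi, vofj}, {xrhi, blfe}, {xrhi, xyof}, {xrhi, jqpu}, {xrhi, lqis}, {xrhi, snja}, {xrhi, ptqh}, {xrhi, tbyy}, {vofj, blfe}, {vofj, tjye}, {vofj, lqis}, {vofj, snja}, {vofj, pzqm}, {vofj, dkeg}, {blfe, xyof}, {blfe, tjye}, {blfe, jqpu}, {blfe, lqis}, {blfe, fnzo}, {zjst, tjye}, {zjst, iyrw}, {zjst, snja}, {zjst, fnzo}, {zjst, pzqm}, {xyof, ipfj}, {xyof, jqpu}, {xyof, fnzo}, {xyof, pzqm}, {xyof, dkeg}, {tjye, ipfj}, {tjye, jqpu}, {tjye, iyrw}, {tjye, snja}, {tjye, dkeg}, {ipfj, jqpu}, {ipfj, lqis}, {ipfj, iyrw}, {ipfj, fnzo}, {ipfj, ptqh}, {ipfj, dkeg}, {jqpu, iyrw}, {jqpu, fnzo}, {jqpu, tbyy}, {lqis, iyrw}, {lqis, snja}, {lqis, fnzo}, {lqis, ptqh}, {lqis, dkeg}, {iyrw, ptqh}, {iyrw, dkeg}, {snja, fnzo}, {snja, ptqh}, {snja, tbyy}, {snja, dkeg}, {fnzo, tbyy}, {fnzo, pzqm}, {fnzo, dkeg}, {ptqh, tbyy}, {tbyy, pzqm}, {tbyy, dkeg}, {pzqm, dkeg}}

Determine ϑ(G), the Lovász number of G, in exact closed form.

N(rjzu) = {rbmc, yhyo, elfc, ouur, ggia, dapn, cknb, ctvm, blfe, xyof, iyrw, ptqh, tbyy, dkeg}, |N(rjzu)| = 14.
N(ipfj) = {jevj, rbmc, fajz, dapn, ctvm, agpd, xyof, tjye, jqpu, lqis, iyrw, fnzo, ptqh, dkeg}, |N(ipfj)| = 14.
deg(dapn) = 14; N(dapn) = {rjzu, jevj, rbmc, yhyo, elfc, ouur, ctvm, agpd, vofj, blfe, zjst, ipfj, lqis, fnzo}.
deg(rbmc) = 14; N(rbmc) = {rjzu, yhyo, imou, dapn, ctvm, agpd, xrhi, zjst, xyof, tjye, ipfj, snja, tbyy, dkeg}.
deg(v) = 14 for all v (|V|=29); SR(29,14,6,7) — a Paley graph.
The 3 distinct eigenvalues: [14.0, 2.1926, -3.1926].
−29·(-sqrt(29)/2 - 1/2) / ((14)−(-sqrt(29)/2 - 1/2)) = sqrt(29) = ϑ(G).
≈ 5.3852 (to 4 d.p.).

sqrt(29)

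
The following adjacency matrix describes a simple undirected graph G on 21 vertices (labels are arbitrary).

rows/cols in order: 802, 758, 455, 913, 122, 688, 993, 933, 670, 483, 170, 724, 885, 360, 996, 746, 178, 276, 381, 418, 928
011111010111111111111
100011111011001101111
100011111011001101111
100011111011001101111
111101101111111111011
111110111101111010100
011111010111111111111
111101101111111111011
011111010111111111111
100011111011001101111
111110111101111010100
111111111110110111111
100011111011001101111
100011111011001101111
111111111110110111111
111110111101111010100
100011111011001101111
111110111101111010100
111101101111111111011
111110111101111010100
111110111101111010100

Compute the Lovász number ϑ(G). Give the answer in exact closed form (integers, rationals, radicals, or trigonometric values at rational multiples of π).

7

N(913) = {802, 122, 688, 993, 933, 670, 170, 724, 996, 746, 276, 381, 418, 928}, |N(913)| = 14.
deg(276) = 15; N(276) = {802, 758, 455, 913, 122, 993, 933, 670, 483, 724, 885, 360, 996, 178, 381}.
N(724) = {802, 758, 455, 913, 122, 688, 993, 933, 670, 483, 170, 885, 360, 746, 178, 276, 381, 418, 928}, |N(724)| = 19.
N(455) = {802, 122, 688, 993, 933, 670, 170, 724, 996, 746, 276, 381, 418, 928}, |N(455)| = 14.
5 parts of sizes [7, 6, 3, 3, 2]; α(G) = 7 = ϑ (perfect).
Numerically 7.0000.
Sandwich: α(G)=7 ≤ ϑ(G)=7 ≤ χ(Ḡ)=7 (collapsed).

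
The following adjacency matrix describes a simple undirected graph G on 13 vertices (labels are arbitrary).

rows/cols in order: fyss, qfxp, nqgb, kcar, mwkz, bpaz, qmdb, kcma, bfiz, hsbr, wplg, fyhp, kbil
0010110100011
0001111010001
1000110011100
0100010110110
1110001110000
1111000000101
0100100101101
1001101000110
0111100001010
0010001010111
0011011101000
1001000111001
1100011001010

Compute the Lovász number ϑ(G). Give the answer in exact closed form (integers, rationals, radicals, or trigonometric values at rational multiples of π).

N(nqgb) = {fyss, mwkz, bpaz, bfiz, hsbr, wplg}, |N(nqgb)| = 6.
N(qfxp) = {kcar, mwkz, bpaz, qmdb, bfiz, kbil}, |N(qfxp)| = 6.
deg(kcar) = 6; N(kcar) = {qfxp, bpaz, kcma, bfiz, wplg, fyhp}.
Vertex kbil has 6 neighbors: fyss, qfxp, bpaz, qmdb, hsbr, fyhp.
Every vertex has degree 6 (N=13); Paley(13): SR with (k,λ,μ)=(6,2,3).
spec(A) ≈ [6.0, 1.30278, -2.30278] (distinct, 5 d.p.).
ϑ = −N·λ_min/(λ_max−λ_min) = −13·(-sqrt(13)/2 - 1/2)/(6−(-sqrt(13)/2 - 1/2)) = sqrt(13).
= 3.6055513… (decimal).

sqrt(13)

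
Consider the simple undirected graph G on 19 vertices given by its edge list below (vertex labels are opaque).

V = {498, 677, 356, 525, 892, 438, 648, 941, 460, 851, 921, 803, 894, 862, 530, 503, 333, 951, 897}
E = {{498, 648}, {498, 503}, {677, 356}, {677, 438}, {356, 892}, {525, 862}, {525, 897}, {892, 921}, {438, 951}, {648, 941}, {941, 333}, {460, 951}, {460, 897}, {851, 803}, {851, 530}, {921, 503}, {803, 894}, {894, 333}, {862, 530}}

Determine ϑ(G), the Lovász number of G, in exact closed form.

19*cos(pi/19)/(cos(pi/19) + 1)

deg(677) = 2; N(677) = {356, 438}.
N(803) = {851, 894}, |N(803)| = 2.
deg(921) = 2; N(921) = {892, 503}.
deg(498) = 2; N(498) = {648, 503}.
Regular of degree 2 on 19 vertices: the odd cycle C_{19}.
The 10 distinct eigenvalues: [2.0, 1.8916, 1.5783, 1.0939, 0.491, -0.1652, -0.8034, -1.3546, -1.7589, -1.9727].
ϑ = −N·λ_min/(λ_max−λ_min) = −19·(-2*cos(pi/19))/(2−(-2*cos(pi/19))) = 19*cos(pi/19)/(cos(pi/19) + 1).
≈ 9.434771 (to 6 d.p.).
Check 9 ≤ 19*cos(pi/19)/(cos(pi/19) + 1) ≤ 10: both strict.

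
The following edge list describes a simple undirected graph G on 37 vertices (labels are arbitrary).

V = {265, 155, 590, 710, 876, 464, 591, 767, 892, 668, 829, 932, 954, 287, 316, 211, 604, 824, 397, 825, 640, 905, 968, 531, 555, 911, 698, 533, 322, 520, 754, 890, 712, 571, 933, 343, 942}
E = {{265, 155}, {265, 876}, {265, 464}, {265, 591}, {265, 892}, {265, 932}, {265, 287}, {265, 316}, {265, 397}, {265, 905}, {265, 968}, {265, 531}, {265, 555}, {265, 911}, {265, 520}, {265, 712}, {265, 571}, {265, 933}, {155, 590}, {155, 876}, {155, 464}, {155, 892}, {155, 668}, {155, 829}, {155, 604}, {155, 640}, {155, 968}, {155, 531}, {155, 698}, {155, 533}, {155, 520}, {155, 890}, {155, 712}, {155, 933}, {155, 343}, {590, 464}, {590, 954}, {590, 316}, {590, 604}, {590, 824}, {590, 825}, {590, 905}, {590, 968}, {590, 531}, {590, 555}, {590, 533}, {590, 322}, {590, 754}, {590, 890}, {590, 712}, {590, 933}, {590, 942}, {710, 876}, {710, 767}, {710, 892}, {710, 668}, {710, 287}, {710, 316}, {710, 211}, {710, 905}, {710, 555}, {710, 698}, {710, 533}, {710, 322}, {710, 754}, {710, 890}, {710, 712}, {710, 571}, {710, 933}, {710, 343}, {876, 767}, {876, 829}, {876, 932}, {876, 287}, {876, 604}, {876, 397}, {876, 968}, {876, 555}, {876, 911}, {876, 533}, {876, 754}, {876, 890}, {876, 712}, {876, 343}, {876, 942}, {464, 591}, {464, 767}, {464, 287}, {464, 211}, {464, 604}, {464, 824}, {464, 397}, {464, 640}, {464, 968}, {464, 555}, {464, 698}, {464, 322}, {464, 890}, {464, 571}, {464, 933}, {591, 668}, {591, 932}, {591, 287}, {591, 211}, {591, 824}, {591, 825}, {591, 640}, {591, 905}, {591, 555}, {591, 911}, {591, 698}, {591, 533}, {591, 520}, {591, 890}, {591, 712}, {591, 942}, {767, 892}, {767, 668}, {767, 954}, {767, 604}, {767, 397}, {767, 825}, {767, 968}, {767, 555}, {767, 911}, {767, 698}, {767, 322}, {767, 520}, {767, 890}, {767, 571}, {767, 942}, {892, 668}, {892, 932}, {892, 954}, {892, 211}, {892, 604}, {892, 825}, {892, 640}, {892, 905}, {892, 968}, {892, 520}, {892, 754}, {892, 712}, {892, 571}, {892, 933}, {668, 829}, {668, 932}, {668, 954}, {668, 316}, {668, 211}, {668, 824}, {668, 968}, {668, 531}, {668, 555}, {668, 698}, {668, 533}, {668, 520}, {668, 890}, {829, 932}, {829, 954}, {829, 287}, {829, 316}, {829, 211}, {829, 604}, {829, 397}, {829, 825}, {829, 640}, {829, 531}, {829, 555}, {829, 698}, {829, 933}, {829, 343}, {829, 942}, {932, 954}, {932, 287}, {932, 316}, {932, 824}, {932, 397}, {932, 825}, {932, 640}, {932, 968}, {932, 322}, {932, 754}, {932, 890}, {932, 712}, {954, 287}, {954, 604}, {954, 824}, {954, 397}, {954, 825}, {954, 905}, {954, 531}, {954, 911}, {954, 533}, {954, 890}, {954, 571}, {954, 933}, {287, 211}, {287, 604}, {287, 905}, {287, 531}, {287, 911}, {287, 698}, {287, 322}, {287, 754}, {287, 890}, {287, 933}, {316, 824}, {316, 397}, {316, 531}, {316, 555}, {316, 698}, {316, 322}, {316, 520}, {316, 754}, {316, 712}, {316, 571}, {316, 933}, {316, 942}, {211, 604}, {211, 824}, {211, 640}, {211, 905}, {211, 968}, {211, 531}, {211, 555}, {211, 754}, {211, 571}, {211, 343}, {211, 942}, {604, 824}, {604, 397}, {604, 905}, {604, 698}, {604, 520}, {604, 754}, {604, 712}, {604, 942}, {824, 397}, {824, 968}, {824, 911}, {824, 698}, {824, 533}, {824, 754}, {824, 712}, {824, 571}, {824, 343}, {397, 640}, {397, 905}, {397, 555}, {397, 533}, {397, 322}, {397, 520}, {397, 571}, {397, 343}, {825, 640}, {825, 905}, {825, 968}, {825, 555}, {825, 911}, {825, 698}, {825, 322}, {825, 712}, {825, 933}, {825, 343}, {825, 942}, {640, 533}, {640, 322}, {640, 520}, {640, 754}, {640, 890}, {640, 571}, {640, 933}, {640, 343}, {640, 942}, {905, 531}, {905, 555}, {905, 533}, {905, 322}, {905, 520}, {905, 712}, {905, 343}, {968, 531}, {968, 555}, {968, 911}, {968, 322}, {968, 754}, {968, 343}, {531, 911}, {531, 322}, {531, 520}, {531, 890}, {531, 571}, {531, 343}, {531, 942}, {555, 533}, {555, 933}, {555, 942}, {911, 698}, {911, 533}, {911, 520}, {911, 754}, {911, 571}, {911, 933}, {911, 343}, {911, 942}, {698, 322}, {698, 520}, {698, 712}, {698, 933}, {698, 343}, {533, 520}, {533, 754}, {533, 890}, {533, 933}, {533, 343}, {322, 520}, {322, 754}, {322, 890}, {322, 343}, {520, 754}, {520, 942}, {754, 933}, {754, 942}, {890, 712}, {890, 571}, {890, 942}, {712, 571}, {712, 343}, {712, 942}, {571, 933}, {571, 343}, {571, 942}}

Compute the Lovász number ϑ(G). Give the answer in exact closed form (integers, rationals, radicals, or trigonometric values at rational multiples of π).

sqrt(37)

N(905) = {265, 590, 710, 591, 892, 954, 287, 211, 604, 397, 825, 531, 555, 533, 322, 520, 712, 343}, |N(905)| = 18.
deg(698) = 18; N(698) = {155, 710, 464, 591, 767, 668, 829, 287, 316, 604, 824, 825, 911, 322, 520, 712, 933, 343}.
N(604) = {155, 590, 876, 464, 767, 892, 829, 954, 287, 211, 824, 397, 905, 698, 520, 754, 712, 942}, |N(604)| = 18.
deg(892) = 18; N(892) = {265, 155, 710, 767, 668, 932, 954, 211, 604, 825, 640, 905, 968, 520, 754, 712, 571, 933}.
G on 37 vertices is 18-regular; Paley(37): SR with (k,λ,μ)=(18,8,9).
A has 3 distinct eigenvalues ≈ [18.0, 2.54138, -3.54138].
With N=37: ϑ(G) = 37·(-(-sqrt(37)/2 - 1/2))/(18−(-sqrt(37)/2 - 1/2)) = sqrt(37).
ϑ(G) ≈ 6.082762530.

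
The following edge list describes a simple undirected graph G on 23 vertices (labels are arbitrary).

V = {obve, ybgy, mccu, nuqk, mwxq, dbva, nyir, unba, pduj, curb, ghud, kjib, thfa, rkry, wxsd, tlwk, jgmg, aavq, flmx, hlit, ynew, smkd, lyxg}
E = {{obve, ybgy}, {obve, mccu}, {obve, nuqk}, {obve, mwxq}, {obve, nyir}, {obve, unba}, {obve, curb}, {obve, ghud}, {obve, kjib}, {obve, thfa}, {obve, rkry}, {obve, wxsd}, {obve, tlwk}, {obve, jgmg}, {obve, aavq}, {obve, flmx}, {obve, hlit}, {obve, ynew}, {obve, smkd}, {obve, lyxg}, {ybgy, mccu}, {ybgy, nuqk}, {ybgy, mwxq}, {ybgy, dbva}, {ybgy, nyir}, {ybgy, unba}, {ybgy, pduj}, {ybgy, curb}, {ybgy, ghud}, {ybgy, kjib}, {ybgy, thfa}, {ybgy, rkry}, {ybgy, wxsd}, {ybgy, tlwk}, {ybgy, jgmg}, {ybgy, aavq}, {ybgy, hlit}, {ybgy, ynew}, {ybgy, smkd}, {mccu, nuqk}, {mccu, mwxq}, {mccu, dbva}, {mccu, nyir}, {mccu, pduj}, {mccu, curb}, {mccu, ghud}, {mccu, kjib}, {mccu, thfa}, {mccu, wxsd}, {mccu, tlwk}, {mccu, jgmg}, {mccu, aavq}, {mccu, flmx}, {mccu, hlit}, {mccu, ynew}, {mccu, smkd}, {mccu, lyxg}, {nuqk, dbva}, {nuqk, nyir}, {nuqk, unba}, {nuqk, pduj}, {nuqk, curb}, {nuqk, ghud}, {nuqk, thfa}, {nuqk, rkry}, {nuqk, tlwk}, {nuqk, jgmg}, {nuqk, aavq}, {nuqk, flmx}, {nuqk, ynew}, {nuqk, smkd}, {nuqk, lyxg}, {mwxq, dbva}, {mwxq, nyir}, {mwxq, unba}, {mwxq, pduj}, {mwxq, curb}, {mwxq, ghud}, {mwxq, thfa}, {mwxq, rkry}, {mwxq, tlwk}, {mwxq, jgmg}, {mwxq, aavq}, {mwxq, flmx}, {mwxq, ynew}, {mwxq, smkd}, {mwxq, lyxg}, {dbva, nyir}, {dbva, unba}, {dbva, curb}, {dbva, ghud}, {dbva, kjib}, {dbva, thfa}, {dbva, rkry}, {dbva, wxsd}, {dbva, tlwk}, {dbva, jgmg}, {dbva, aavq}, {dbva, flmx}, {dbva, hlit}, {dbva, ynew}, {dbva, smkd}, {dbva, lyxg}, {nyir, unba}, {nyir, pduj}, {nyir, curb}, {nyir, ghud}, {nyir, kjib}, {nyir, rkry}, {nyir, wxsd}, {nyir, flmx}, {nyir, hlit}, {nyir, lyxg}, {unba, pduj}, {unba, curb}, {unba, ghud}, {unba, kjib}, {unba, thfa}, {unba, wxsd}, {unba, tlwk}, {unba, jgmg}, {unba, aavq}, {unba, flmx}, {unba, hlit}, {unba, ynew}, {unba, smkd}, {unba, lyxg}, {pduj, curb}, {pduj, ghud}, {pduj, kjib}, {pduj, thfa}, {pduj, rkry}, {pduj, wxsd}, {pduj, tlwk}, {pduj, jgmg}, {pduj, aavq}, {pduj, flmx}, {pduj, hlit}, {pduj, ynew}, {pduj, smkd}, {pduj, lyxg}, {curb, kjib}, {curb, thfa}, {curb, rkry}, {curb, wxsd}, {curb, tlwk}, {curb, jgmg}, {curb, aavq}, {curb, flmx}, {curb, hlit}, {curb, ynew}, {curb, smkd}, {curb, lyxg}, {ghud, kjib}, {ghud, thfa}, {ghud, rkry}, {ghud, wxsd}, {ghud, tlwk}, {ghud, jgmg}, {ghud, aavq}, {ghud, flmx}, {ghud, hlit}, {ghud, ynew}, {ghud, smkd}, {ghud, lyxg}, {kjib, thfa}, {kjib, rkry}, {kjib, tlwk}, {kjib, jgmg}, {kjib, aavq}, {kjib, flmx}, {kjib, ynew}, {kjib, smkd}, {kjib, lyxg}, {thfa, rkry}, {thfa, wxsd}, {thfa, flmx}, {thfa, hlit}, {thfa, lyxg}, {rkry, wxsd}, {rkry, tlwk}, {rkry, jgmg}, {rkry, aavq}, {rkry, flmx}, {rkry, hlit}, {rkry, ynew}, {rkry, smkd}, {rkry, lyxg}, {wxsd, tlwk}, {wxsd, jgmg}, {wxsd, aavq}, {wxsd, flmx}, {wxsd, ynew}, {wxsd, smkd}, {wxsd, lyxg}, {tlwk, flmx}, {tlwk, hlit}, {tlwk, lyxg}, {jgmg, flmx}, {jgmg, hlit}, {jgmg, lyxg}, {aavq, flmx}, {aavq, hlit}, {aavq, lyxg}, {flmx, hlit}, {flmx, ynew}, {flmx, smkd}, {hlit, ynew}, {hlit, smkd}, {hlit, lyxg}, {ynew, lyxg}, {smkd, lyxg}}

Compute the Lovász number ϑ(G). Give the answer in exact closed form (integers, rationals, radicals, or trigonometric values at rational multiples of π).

Vertex unba has 20 neighbors: obve, ybgy, nuqk, mwxq, dbva, nyir, pduj, curb, ghud, kjib, thfa, wxsd, tlwk, jgmg, aavq, flmx, hlit, ynew, smkd, lyxg.
Vertex flmx has 20 neighbors: obve, mccu, nuqk, mwxq, dbva, nyir, unba, pduj, curb, ghud, kjib, thfa, rkry, wxsd, tlwk, jgmg, aavq, hlit, ynew, smkd.
Vertex nuqk has 18 neighbors: obve, ybgy, mccu, dbva, nyir, unba, pduj, curb, ghud, thfa, rkry, tlwk, jgmg, aavq, flmx, ynew, smkd, lyxg.
deg(tlwk) = 16; N(tlwk) = {obve, ybgy, mccu, nuqk, mwxq, dbva, unba, pduj, curb, ghud, kjib, rkry, wxsd, flmx, hlit, lyxg}.
Complete 6-partite, parts [7, 5, 3, 3, 3, 2]: perfect, ϑ = α = 7.
Numerically 7.0000000.
Lovász sandwich 7 ≤ 7 ≤ 7: collapsed.

7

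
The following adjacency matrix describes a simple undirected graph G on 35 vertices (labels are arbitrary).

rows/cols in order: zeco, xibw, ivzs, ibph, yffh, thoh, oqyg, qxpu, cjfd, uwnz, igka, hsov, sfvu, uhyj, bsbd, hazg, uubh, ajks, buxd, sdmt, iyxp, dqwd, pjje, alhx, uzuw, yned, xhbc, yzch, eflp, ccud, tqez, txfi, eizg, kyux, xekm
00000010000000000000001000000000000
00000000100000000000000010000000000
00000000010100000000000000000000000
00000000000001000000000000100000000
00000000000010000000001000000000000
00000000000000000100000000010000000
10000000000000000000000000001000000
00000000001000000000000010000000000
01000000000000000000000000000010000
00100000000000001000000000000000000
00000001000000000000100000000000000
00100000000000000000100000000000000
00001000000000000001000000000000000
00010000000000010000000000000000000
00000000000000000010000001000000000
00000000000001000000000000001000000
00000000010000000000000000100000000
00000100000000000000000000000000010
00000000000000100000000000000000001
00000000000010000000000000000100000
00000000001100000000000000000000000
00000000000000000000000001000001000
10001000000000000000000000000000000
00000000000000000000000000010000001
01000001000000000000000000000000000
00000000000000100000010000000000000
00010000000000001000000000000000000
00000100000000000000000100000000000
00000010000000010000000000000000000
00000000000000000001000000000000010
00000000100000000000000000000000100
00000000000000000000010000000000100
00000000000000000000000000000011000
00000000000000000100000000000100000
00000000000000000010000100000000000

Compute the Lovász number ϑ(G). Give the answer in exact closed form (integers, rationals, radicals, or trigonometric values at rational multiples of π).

deg(tqez) = 2; N(tqez) = {cjfd, eizg}.
Vertex ivzs has 2 neighbors: uwnz, hsov.
deg(hazg) = 2; N(hazg) = {uhyj, eflp}.
Vertex hsov has 2 neighbors: ivzs, iyxp.
deg(v) = 2 for all v (|V|=35); a single 35-cycle (edge-transitive).
The 18 distinct eigenvalues: [2.0, 1.96786, 1.87247, 1.7169, 1.50614, 1.24698, 0.94774, 0.61803, 0.26847, -0.08973, -0.44504, -0.78605, -1.10179, -1.38213, -1.61803, -1.80194, -1.92793, -1.99195].
−35·(-2*cos(pi/35)) / ((2)−(-2*cos(pi/35))) = 35*cos(pi/35)/(cos(pi/35) + 1) = ϑ(G).
= 17.4647… (decimal).
Lovász sandwich 17 ≤ 35*cos(pi/35)/(cos(pi/35) + 1) ≤ 18: both strict.

35*cos(pi/35)/(cos(pi/35) + 1)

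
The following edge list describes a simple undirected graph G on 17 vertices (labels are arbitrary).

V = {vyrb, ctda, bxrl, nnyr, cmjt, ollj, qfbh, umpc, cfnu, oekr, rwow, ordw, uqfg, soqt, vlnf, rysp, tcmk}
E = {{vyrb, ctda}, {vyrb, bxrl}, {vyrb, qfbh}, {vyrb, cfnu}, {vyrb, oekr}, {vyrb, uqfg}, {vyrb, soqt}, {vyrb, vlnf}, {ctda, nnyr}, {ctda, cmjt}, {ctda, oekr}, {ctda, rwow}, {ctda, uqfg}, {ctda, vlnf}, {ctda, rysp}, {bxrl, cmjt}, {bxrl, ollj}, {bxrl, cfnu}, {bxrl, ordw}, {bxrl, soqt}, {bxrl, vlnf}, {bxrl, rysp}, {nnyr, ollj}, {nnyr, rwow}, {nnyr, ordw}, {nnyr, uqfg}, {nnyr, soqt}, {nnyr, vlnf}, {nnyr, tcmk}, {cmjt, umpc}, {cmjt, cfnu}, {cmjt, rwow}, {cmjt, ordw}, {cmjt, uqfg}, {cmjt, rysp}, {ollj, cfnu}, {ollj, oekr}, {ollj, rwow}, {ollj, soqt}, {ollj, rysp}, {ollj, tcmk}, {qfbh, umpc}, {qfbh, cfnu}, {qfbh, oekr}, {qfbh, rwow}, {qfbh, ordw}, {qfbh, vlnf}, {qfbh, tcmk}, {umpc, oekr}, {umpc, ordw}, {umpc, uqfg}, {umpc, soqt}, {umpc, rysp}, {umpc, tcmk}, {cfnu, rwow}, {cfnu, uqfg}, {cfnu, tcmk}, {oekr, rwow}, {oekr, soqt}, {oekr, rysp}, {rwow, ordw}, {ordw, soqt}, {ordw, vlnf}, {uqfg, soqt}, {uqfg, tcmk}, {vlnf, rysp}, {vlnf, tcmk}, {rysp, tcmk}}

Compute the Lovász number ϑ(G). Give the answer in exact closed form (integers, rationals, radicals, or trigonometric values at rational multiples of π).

Vertex vlnf has 8 neighbors: vyrb, ctda, bxrl, nnyr, qfbh, ordw, rysp, tcmk.
deg(qfbh) = 8; N(qfbh) = {vyrb, umpc, cfnu, oekr, rwow, ordw, vlnf, tcmk}.
deg(cmjt) = 8; N(cmjt) = {ctda, bxrl, umpc, cfnu, rwow, ordw, uqfg, rysp}.
N(nnyr) = {ctda, ollj, rwow, ordw, uqfg, soqt, vlnf, tcmk}, |N(nnyr)| = 8.
17-vertex 8-regular graph: strongly regular (17,8,3,4).
The 3 distinct eigenvalues: [8.0, 1.56155, -2.56155].
With N=17: ϑ(G) = 17·(-(-sqrt(17)/2 - 1/2))/(8−(-sqrt(17)/2 - 1/2)) = sqrt(17).
= 4.123106… (decimal).

sqrt(17)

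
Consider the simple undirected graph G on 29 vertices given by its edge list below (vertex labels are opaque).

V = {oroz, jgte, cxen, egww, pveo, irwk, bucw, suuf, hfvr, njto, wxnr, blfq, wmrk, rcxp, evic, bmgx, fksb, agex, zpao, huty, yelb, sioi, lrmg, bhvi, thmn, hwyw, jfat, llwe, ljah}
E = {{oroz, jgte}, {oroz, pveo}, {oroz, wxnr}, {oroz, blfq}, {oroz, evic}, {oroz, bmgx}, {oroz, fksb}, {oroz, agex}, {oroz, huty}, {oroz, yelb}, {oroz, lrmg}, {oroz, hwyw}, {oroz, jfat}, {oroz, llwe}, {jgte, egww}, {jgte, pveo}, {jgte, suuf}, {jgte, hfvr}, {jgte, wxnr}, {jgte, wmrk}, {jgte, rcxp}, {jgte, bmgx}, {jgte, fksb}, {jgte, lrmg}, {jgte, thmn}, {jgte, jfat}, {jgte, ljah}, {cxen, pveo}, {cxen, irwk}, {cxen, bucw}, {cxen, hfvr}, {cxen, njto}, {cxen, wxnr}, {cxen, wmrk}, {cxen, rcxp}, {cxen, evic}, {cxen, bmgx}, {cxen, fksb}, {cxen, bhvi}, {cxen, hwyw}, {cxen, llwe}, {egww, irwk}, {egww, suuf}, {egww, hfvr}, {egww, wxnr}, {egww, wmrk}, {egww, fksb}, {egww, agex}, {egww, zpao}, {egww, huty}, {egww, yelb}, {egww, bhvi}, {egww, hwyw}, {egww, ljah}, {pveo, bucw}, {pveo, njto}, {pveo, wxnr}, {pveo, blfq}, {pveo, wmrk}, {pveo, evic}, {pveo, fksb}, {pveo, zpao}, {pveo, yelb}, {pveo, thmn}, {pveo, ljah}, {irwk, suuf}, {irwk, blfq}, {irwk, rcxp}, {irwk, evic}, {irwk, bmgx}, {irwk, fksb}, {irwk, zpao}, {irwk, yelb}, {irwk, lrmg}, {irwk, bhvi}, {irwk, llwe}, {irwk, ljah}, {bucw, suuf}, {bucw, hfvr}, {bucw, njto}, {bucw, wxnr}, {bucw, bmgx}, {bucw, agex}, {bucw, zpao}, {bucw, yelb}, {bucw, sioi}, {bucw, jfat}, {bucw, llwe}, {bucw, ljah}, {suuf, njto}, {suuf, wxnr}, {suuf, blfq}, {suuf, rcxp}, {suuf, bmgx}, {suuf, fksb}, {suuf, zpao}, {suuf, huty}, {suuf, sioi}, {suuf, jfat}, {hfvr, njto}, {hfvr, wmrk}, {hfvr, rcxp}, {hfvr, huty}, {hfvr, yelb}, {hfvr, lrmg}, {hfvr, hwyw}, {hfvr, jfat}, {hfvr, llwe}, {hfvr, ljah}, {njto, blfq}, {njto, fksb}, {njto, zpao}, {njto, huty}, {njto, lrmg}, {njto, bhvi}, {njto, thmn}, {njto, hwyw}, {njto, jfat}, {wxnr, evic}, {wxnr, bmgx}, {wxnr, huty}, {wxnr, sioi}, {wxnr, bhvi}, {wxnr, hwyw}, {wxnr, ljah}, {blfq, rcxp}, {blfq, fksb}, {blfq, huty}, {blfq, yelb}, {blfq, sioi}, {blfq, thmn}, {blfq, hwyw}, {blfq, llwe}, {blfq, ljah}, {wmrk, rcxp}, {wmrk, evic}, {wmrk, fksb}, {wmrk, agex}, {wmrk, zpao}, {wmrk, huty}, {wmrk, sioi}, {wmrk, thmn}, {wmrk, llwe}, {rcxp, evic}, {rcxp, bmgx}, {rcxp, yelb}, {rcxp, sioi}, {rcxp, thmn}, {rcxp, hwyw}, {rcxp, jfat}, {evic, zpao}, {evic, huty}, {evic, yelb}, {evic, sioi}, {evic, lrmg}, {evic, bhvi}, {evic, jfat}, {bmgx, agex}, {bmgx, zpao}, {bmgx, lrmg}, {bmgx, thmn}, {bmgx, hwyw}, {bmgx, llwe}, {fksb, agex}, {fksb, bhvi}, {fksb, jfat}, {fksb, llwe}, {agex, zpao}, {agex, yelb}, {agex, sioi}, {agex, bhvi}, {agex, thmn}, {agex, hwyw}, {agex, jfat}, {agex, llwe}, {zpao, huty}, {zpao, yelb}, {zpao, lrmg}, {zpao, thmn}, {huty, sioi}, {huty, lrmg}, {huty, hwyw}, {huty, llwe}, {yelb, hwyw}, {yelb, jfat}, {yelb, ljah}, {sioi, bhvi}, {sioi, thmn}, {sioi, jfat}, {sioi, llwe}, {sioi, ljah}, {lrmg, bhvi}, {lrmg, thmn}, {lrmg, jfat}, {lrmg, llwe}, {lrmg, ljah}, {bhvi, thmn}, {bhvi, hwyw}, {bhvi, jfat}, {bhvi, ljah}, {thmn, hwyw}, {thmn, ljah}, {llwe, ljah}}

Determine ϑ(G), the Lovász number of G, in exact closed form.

sqrt(29)

N(egww) = {jgte, irwk, suuf, hfvr, wxnr, wmrk, fksb, agex, zpao, huty, yelb, bhvi, hwyw, ljah}, |N(egww)| = 14.
N(njto) = {cxen, pveo, bucw, suuf, hfvr, blfq, fksb, zpao, huty, lrmg, bhvi, thmn, hwyw, jfat}, |N(njto)| = 14.
N(wxnr) = {oroz, jgte, cxen, egww, pveo, bucw, suuf, evic, bmgx, huty, sioi, bhvi, hwyw, ljah}, |N(wxnr)| = 14.
N(sioi) = {bucw, suuf, wxnr, blfq, wmrk, rcxp, evic, agex, huty, bhvi, thmn, jfat, llwe, ljah}, |N(sioi)| = 14.
G on 29 vertices is 14-regular; SR(29,14,6,7) — a Paley graph.
A has 3 distinct eigenvalues ≈ [14.0, 2.193, -3.193].
−29·(-sqrt(29)/2 - 1/2) / ((14)−(-sqrt(29)/2 - 1/2)) = sqrt(29) = ϑ(G).
= 5.3851648… (decimal).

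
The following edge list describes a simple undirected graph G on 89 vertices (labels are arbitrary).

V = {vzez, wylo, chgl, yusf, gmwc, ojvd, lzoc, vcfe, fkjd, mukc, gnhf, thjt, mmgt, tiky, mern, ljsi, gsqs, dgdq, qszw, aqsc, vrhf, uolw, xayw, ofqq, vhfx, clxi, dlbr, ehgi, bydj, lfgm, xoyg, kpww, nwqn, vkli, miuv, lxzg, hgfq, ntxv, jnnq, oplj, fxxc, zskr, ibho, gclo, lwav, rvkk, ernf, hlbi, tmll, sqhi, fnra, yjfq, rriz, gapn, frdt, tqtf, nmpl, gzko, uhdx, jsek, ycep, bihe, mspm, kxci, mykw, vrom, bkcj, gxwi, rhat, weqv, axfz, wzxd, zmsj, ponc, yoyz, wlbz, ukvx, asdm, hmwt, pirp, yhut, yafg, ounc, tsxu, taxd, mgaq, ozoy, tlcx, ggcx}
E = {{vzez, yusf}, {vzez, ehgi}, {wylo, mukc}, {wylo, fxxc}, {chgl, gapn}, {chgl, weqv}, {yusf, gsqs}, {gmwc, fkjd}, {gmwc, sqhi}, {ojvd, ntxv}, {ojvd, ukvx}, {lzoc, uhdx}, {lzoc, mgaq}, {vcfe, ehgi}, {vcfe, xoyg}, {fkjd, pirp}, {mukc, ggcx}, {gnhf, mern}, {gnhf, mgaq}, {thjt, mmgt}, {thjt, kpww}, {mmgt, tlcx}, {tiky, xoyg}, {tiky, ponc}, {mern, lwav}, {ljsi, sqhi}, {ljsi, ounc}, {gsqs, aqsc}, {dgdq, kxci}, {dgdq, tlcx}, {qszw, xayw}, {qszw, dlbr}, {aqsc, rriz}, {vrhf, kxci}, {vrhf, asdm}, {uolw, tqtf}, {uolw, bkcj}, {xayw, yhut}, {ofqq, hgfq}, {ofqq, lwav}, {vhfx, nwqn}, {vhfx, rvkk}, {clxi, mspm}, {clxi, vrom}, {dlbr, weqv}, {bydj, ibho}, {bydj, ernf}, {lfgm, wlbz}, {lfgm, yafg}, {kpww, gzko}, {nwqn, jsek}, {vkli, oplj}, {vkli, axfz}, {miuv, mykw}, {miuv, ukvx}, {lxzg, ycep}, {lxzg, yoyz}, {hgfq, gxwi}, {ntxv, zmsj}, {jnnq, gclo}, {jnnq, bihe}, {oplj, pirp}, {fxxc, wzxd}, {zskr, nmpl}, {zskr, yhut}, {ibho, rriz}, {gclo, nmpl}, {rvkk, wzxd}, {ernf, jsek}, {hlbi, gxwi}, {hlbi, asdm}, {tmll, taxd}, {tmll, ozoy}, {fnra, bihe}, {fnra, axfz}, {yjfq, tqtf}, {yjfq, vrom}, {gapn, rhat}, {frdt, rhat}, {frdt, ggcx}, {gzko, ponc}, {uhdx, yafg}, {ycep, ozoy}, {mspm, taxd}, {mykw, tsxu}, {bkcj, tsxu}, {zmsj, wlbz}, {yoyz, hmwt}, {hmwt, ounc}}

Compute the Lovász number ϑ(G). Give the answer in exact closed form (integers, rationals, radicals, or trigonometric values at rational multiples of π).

deg(dlbr) = 2; N(dlbr) = {qszw, weqv}.
N(tqtf) = {uolw, yjfq}, |N(tqtf)| = 2.
N(axfz) = {vkli, fnra}, |N(axfz)| = 2.
N(mern) = {gnhf, lwav}, |N(mern)| = 2.
deg(v) = 2 for all v (|V|=89); a single 89-cycle (edge-transitive).
The 45 distinct eigenvalues: [2.0, 1.995, 1.98, 1.955, 1.921, 1.877, 1.823, 1.761, 1.689, 1.61, 1.522, 1.427, 1.324, 1.215, 1.1, 0.98, 0.854, 0.724, 0.591, 0.455, 0.316, 0.176, 0.035, -0.106, -0.246, -0.386, -0.523, -0.658, -0.79, -0.917, -1.04, -1.158, -1.27, -1.376, -1.475, -1.567, -1.651, -1.726, -1.793, -1.851, -1.9, -1.939, -1.969, -1.989, -1.999].
Lovász: ϑ = −89(-2*cos(pi/89))/(2+-(-1)*2*cos(pi/89)) = 89*cos(pi/89)/(cos(pi/89) + 1).
= 44.4861353… (decimal).
Check 44 ≤ 89*cos(pi/89)/(cos(pi/89) + 1) ≤ 45: both strict.

89*cos(pi/89)/(cos(pi/89) + 1)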